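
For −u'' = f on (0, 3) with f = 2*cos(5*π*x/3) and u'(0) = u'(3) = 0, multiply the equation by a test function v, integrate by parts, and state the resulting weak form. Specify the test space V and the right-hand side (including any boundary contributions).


V = H^1(0, 3) (no boundary constraint on v; u is determined up to an additive constant); weak form: ∫_0^3 u'v' dx = ∫_0^3 (2*cos(5*π*x/3)) v dx for all v ∈ V.

Multiply both sides by a test function v and integrate from 0 to 3:
  ∫_0^3 −u''(x) v(x) dx = ∫_0^3 f(x) v(x) dx.
Integrate the LHS by parts once:
  ∫_0^3 −u'' v dx = −[u'(x) v(x)]_0^3 + ∫_0^3 u'(x) v'(x) dx.
Thus ∫_0^3 u'(x) v'(x) dx = ∫_0^3 f(x) v(x) dx + [u'(x) v(x)]_0^3.
Choose V so that boundary terms are either known or forced to vanish.
u has homogeneous Neumann: u'(0) = u'(3) = 0. So [u' v]_0^3 = 0·v(3) − 0·v(0) = 0 for any v; take V = H^1(0, 3).
Weak formulation: find u (satisfying any essential BC) such that ∫_0^3 u'(x) v'(x) dx = ∫_0^3 f v dx for all v ∈ V (homogeneous Neumann, so boundary terms vanish).
Substituting f(x) = 2*cos(5*π*x/3), the right-hand side is ∫_0^3 (2*cos(5*π*x/3)) v dx.
Compatibility check (pure Neumann): taking v ≡ 1 ∈ V gives 0 = ∫_0^3 f dx + (0) − (0), i.e. ∫_0^3 f dx must equal u'(0) − u'(3) = 0. Indeed ∫_0^3 (2*cos(5*π*x/3)) dx = 0, so the data are compatible. The solution is then unique only up to an additive constant (fix it e.g. by requiring ∫_0^3 u dx = 0).


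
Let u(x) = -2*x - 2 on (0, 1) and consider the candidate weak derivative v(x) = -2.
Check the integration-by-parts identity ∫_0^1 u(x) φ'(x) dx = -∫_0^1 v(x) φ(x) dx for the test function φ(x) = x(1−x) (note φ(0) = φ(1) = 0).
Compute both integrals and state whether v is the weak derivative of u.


LHS = 1/3, RHS = 1/3. Yes, v = u' weakly.

u(x) = -2*x - 2, classical derivative u'(x) = -2.
φ(x) = x(1−x), so φ'(x) = 1 - 2*x.
Note φ(0) = φ(1) = 0, so the boundary term u·φ vanishes.
LHS = ∫_0^1 u(x) φ'(x) dx = ∫_0^1 (4*x^2 + 2*x - 2) dx. Term by term:
  ∫_0^1 4*x^2 dx = 4/3;  ∫_0^1 2*x dx = 1;  ∫_0^1 -2 dx = -2.
Sum: 4/3 + 1 − 2 = 1/3.
So LHS = 1/3.
∫_0^1 v(x) φ(x) dx = ∫_0^1 (2*x^2 - 2*x) dx. Term by term:
  ∫_0^1 2*x^2 dx = 2/3;  ∫_0^1 -2*x dx = -1.
Sum: 2/3 − 1 = -1/3.
So RHS = -∫_0^1 v(x) φ(x) dx = 1/3.
LHS = RHS, so the identity holds for this test φ.
Moreover u is smooth here and v(x) = u'(x) = -2 pointwise, so the identity holds for every test function. Hence v is the weak derivative of u.


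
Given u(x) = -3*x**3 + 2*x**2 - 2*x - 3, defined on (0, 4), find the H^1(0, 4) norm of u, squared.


||u||_{H^1}^2 = 3121588/105

The H^1 norm (squared) on an interval (0, L) is
  ||u||_{H^1}^2 = ∫_0^L u(x)^2 dx + ∫_0^L u'(x)^2 dx.
Compute u'(x) = -9*x**2 + 4*x - 2.
Then u(x)^2 = 9*x**6 - 12*x**5 + 16*x**4 + 10*x**3 - 8*x**2 + 12*x + 9 and u'(x)^2 = 81*x**4 - 72*x**3 + 52*x**2 - 16*x + 4.
Integrate each monomial from 0 to 4 using ∫_0^4 c·x^n dx = c·4^(n+1)/(n+1):
  ∫_0^4 u(x)^2 dx = ∫_0^4 (9*x^6 - 12*x^5 + 16*x^4 + 10*x^3 - 8*x^2 + 12*x + 9) dx. Term by term:
    ∫_0^4 9*x^6 dx = 147456/7;  ∫_0^4 -12*x^5 dx = -8192;  ∫_0^4 16*x^4 dx = 16384/5;
    ∫_0^4 10*x^3 dx = 640;  ∫_0^4 -8*x^2 dx = -512/3;  ∫_0^4 12*x dx = 96;
    ∫_0^4 9 dx = 36.
  Sum: 147456/7 − 8192 + 16384/5 + 640 − 512/3 + 96 + 36 = 1758884/105.
  ∫_0^4 u'(x)^2 dx = ∫_0^4 (81*x^4 - 72*x^3 + 52*x^2 - 16*x + 4) dx. Term by term:
    ∫_0^4 81*x^4 dx = 82944/5;  ∫_0^4 -72*x^3 dx = -4608;  ∫_0^4 52*x^2 dx = 3328/3;
    ∫_0^4 -16*x dx = -128;  ∫_0^4 4 dx = 16.
  Sum: 82944/5 − 4608 + 3328/3 − 128 + 16 = 194672/15.
Adding: ||u||_{H^1}^2 = 1758884/105 + 194672/15 = 3121588/105.


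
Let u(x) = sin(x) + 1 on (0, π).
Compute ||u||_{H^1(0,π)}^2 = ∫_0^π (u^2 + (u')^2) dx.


||u||_{H^1(0,π)}^2 = 4 + 2*π

u'(x) = cos(x).
Expand u² and (u')² and integrate term by term on (0, π), using: for integers n ≥ 1, ∫_0^π sin²(nx) dx = ∫_0^π cos²(nx) dx = π/2; for n ≠ n', ∫_0^π sin(nx)sin(n'x) dx = ∫_0^π cos(nx)cos(n'x) dx = 0; and by product-to-sum, ∫_0^π sin(nx)cos(n'x) dx = ½∫_0^π [sin((n+n')x) + sin((n−n')x)] dx, which is 0 when n+n' is even and 2n/(n²−n'²) when n+n' is odd (it need not vanish on (0, π)). For the constant mode: ∫_0^π 1 dx = π, ∫_0^π cos(nx) dx = 0, ∫_0^π sin(nx) dx = (1−(−1)^n)/n.
  u² squared terms: (1)²·∫1 dx = 1·π = π;  (1)²·∫sin(x)² dx = 1·π/2 = π/2.
  u² cross terms: 2·(1)·(1)·∫1·sin(x) dx = 2·(2) = 4.
  So ∫_0^π u² dx = π + π/2 + 4 = 4 + 3*π/2.
  (u')² squared terms: (1)²·∫cos(x)² dx = 1·π/2 = π/2.
  So ∫_0^π (u')² dx = π/2.
||u||_{H^1}^2 = (4 + 3*π/2) + (π/2) = 4 + 2*π.


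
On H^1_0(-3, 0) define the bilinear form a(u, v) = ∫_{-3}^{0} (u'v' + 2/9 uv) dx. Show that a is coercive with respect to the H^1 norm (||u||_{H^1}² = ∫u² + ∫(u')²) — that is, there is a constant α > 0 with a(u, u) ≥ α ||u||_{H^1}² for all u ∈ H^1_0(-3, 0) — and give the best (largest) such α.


α = (2 + π^2)/(9 + π^2)

Coercivity of a(·,·) on H^1_0(-3, 0) means a(u, u) ≥ α ||u||_{H^1}² for every u ∈ H^1_0.
The interval has length L = 3, and Poincaré/coercivity depend only on L. Here a(u, u) = ∫(u')² + (2/9)·∫u².
Here 0 < c = 2/9 < 1. The condition a(u,u) ≥ α||u||_{H^1}² reads (1−α)∫(u')² ≥ (α−c)∫u². Any admissible α is ≤ 1 (rapidly oscillating u have ∫u²/∫(u')² → 0), and α = 1 would force 0 ≥ (1−c)∫u², impossible since c < 1; so 1−α > 0. By the sharp Poincaré inequality on H^1_0 of an interval of length L, ∫(u')² ≥ (π/L)²∫u² with equality for the first sine mode sin(π(x−x₀)/L) (x₀ the left endpoint), so the inequality holds for all u iff (1−α)(π/L)² ≥ α − c, i.e. α ≤ ((π/L)² + c)/((π/L)² + 1) = (1 + c(L/π)²)/(1 + (L/π)²). With (π/L)² = π^2/9 and c = 2/9, the largest admissible constant is α = ((π/L)² + c)/((π/L)² + 1).
Simplifying, α = (2 + π^2)/(9 + π^2).


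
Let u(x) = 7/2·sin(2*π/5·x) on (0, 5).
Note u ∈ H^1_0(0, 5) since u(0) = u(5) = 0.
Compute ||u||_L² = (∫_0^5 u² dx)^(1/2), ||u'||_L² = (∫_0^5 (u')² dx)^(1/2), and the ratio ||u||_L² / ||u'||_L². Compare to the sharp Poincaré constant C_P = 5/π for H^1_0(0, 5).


||u||_L² / ||u'||_L² = 5/(2*π) < C_P = 5/π.

u(x) = 7/2·sin(2*π/5·x), so u'(x) = 7*π*cos(2*π*x/5)/5.
Writing u(x) = A·sin(kπx/L) with A = 7/2 and k = 2, use ∫_0^L sin²(kπx/L) dx = L/2 and ∫_0^L cos²(kπx/L) dx = L/2.
u² = 49/4·sin²(2*π/5·x) and (u')² = 49*π^2/25·cos²(2*π/5·x), and each of sin², cos² integrates to L/2 = 5/2 over (0, 5).
∫_0^5 u² dx = 245/8, so ||u||_L² = 7*sqrt(10)/4.
∫_0^5 (u')² dx = 49*π^2/10, so ||u'||_L² = 7*sqrt(10)*π/10.
Ratio ||u||_L² / ||u'||_L² = 5/(2*π).
Sharp Poincaré constant on H^1_0(0, 5) is C_P = L/π = 5/π, achieved by sin(π/5·x).
This is the k = 2 harmonic; the ratio L/(kπ) is strictly less than C_P = L/π, consistent with the sharp inequality ||u||_L² ≤ C_P ||u'||_L².


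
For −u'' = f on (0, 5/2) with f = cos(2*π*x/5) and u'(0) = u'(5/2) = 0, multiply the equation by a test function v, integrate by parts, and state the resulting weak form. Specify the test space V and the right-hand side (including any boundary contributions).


V = H^1(0, 5/2) (no boundary constraint on v; u is determined up to an additive constant); weak form: ∫_0^5/2 u'v' dx = ∫_0^5/2 (cos(2*π*x/5)) v dx for all v ∈ V.

Multiply both sides by a test function v and integrate from 0 to 5/2:
  ∫_0^5/2 −u''(x) v(x) dx = ∫_0^5/2 f(x) v(x) dx.
Integrate the LHS by parts once:
  ∫_0^5/2 −u'' v dx = −[u'(x) v(x)]_0^5/2 + ∫_0^5/2 u'(x) v'(x) dx.
Thus ∫_0^5/2 u'(x) v'(x) dx = ∫_0^5/2 f(x) v(x) dx + [u'(x) v(x)]_0^5/2.
Choose V so that boundary terms are either known or forced to vanish.
u has homogeneous Neumann: u'(0) = u'(5/2) = 0. So [u' v]_0^5/2 = 0·v(5/2) − 0·v(0) = 0 for any v; take V = H^1(0, 5/2).
Weak formulation: find u (satisfying any essential BC) such that ∫_0^5/2 u'(x) v'(x) dx = ∫_0^5/2 f v dx for all v ∈ V (homogeneous Neumann, so boundary terms vanish).
Substituting f(x) = cos(2*π*x/5), the right-hand side is ∫_0^5/2 (cos(2*π*x/5)) v dx.
Compatibility check (pure Neumann): taking v ≡ 1 ∈ V gives 0 = ∫_0^5/2 f dx + (0) − (0), i.e. ∫_0^5/2 f dx must equal u'(0) − u'(5/2) = 0. Indeed ∫_0^5/2 (cos(2*π*x/5)) dx = 0, so the data are compatible. The solution is then unique only up to an additive constant (fix it e.g. by requiring ∫_0^5/2 u dx = 0).


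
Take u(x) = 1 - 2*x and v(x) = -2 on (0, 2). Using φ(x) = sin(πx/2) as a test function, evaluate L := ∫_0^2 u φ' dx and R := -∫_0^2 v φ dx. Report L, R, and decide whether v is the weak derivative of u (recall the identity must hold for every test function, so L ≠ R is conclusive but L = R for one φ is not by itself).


LHS = 8/π, RHS = 8/π. Yes, v = u' weakly.

u(x) = 1 - 2*x, classical derivative u'(x) = -2.
φ(x) = sin(πx/2), so φ'(x) = π*cos(π*x/2)/2.
Note φ(0) = φ(2) = 0, so the boundary term u·φ vanishes.
LHS = ∫_0^2 u(x) φ'(x) dx = ∫_0^2 (-π*x*cos(π*x/2) + π*cos(π*x/2)/2) dx. Term by term:
  ∫_0^2 π*cos(π*x/2)/2 dx = 0;  ∫_0^2 -π*x*cos(π*x/2) dx = 8/π.
Sum: 0 + 8/π = 8/π.
So LHS = 8/π.
∫_0^2 v(x) φ(x) dx = ∫_0^2 (-2*sin(π*x/2)) dx. Term by term:
  ∫_0^2 -2*sin(π*x/2) dx = -8/π.
So RHS = -∫_0^2 v(x) φ(x) dx = 8/π.
LHS = RHS, so the identity holds for this test φ.
Moreover u is smooth here and v(x) = u'(x) = -2 pointwise, so the identity holds for every test function. Hence v is the weak derivative of u.


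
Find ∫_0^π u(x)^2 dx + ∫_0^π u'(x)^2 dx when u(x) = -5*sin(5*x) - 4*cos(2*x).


||u||_{H^1(0,π)}^2 = 2000/21 + 365*π

u'(x) = 8*sin(2*x) - 25*cos(5*x).
Expand u² and (u')² and integrate term by term on (0, π), using: for integers n ≥ 1, ∫_0^π sin²(nx) dx = ∫_0^π cos²(nx) dx = π/2; for n ≠ n', ∫_0^π sin(nx)sin(n'x) dx = ∫_0^π cos(nx)cos(n'x) dx = 0; and by product-to-sum, ∫_0^π sin(nx)cos(n'x) dx = ½∫_0^π [sin((n+n')x) + sin((n−n')x)] dx, which is 0 when n+n' is even and 2n/(n²−n'²) when n+n' is odd (it need not vanish on (0, π)).
  u² squared terms: (-5)²·∫sin(5x)² dx = 25·π/2 = 25*π/2;  (-4)²·∫cos(2x)² dx = 16·π/2 = 8*π.
  u² cross terms: 2·(-5)·(-4)·∫sin(5x)·cos(2x) dx = 40·(10/21) = 400/21.
  So ∫_0^π u² dx = 25*π/2 + 8*π + 400/21 = 400/21 + 41*π/2.
  (u')² squared terms: (-25)²·∫cos(5x)² dx = 625·π/2 = 625*π/2;  (8)²·∫sin(2x)² dx = 64·π/2 = 32*π.
  (u')² cross terms: 2·(-25)·(8)·∫cos(5x)·sin(2x) dx = -400·(-4/21) = 1600/21.
  So ∫_0^π (u')² dx = 625*π/2 + 32*π + 1600/21 = 1600/21 + 689*π/2.
||u||_{H^1}^2 = (400/21 + 41*π/2) + (1600/21 + 689*π/2) = 2000/21 + 365*π.


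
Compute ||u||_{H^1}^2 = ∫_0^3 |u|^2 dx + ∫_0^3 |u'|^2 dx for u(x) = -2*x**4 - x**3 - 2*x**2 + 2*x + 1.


||u||_{H^1}^2 = 1510869/35

The H^1 norm (squared) on an interval (0, L) is
  ||u||_{H^1}^2 = ∫_0^L u(x)^2 dx + ∫_0^L u'(x)^2 dx.
Compute u'(x) = -8*x**3 - 3*x**2 - 4*x + 2.
Then u(x)^2 = 4*x**8 + 4*x**7 + 9*x**6 - 4*x**5 - 4*x**4 - 10*x**3 + 4*x + 1 and u'(x)^2 = 64*x**6 + 48*x**5 + 73*x**4 - 8*x**3 + 4*x**2 - 16*x + 4.
Integrate each monomial from 0 to 3 using ∫_0^3 c·x^n dx = c·3^(n+1)/(n+1):
  ∫_0^3 u(x)^2 dx = ∫_0^3 (4*x^8 + 4*x^7 + 9*x^6 - 4*x^5 - 4*x^4 - 10*x^3 + 4*x + 1) dx. Term by term:
    ∫_0^3 4*x^8 dx = 8748;  ∫_0^3 4*x^7 dx = 6561/2;  ∫_0^3 9*x^6 dx = 19683/7;
    ∫_0^3 -4*x^5 dx = -486;  ∫_0^3 -4*x^4 dx = -972/5;  ∫_0^3 -10*x^3 dx = -405/2;
    ∫_0^3 4*x dx = 18;  ∫_0^3 1 dx = 3.
  Sum: 8748 + 6561/2 + 19683/7 − 486 − 972/5 − 405/2 + 18 + 3 = 489246/35.
  ∫_0^3 u'(x)^2 dx = ∫_0^3 (64*x^6 + 48*x^5 + 73*x^4 - 8*x^3 + 4*x^2 - 16*x + 4) dx. Term by term:
    ∫_0^3 64*x^6 dx = 139968/7;  ∫_0^3 48*x^5 dx = 5832;  ∫_0^3 73*x^4 dx = 17739/5;
    ∫_0^3 -8*x^3 dx = -162;  ∫_0^3 4*x^2 dx = 36;  ∫_0^3 -16*x dx = -72;
    ∫_0^3 4 dx = 12.
  Sum: 139968/7 + 5832 + 17739/5 − 162 + 36 − 72 + 12 = 1021623/35.
Adding: ||u||_{H^1}^2 = 489246/35 + 1021623/35 = 1510869/35.


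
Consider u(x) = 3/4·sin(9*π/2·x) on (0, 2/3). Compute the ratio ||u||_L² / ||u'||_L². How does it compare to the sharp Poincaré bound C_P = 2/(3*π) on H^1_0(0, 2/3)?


||u||_L² / ||u'||_L² = 2/(9*π) < C_P = 2/(3*π).

u(x) = 3/4·sin(9*π/2·x), so u'(x) = 27*π*cos(9*π*x/2)/8.
Writing u(x) = A·sin(kπx/L) with A = 3/4 and k = 3, use ∫_0^L sin²(kπx/L) dx = L/2 and ∫_0^L cos²(kπx/L) dx = L/2.
u² = 9/16·sin²(9*π/2·x) and (u')² = 729*π^2/64·cos²(9*π/2·x), and each of sin², cos² integrates to L/2 = 1/3 over (0, 2/3).
∫_0^2/3 u² dx = 3/16, so ||u||_L² = sqrt(3)/4.
∫_0^2/3 (u')² dx = 243*π^2/64, so ||u'||_L² = 9*sqrt(3)*π/8.
Ratio ||u||_L² / ||u'||_L² = 2/(9*π).
Sharp Poincaré constant on H^1_0(0, 2/3) is C_P = L/π = 2/(3*π), achieved by sin(3*π/2·x).
This is the k = 3 harmonic; the ratio L/(kπ) is strictly less than C_P = L/π, consistent with the sharp inequality ||u||_L² ≤ C_P ||u'||_L².


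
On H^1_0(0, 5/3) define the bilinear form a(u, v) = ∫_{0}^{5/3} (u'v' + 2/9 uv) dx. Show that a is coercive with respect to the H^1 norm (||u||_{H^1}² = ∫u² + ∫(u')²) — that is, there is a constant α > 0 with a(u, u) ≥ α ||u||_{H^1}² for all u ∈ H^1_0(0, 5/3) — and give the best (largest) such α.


α = (50 + 81*π^2)/(9*(25 + 9*π^2))

Coercivity of a(·,·) on H^1_0(0, 5/3) means a(u, u) ≥ α ||u||_{H^1}² for every u ∈ H^1_0.
The interval has length L = 5/3, and Poincaré/coercivity depend only on L. Here a(u, u) = ∫(u')² + (2/9)·∫u².
Here 0 < c = 2/9 < 1. The condition a(u,u) ≥ α||u||_{H^1}² reads (1−α)∫(u')² ≥ (α−c)∫u². Any admissible α is ≤ 1 (rapidly oscillating u have ∫u²/∫(u')² → 0), and α = 1 would force 0 ≥ (1−c)∫u², impossible since c < 1; so 1−α > 0. By the sharp Poincaré inequality on H^1_0 of an interval of length L, ∫(u')² ≥ (π/L)²∫u² with equality for the first sine mode sin(π(x−x₀)/L) (x₀ the left endpoint), so the inequality holds for all u iff (1−α)(π/L)² ≥ α − c, i.e. α ≤ ((π/L)² + c)/((π/L)² + 1) = (1 + c(L/π)²)/(1 + (L/π)²). With (π/L)² = 9*π^2/25 and c = 2/9, the largest admissible constant is α = ((π/L)² + c)/((π/L)² + 1).
Simplifying, α = (50 + 81*π^2)/(9*(25 + 9*π^2)).


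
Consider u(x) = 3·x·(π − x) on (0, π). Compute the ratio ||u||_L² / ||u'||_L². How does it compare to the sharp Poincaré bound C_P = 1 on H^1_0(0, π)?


||u||_L² / ||u'||_L² = sqrt(10)*π/10 < C_P = 1.

u(x) = 3·x·(π − x), so u'(x) = -6*x + 3*π.
u(x) = 3·x·(π − x) vanishes at x = 0 and x = π, so u ∈ H^1_0(0, π). Differentiate via the product rule and integrate the resulting polynomials term by term.
  ∫_0^π u² dx = ∫_0^π (9*x^4 - 18*π*x^3 + 9*π^2*x^2) dx. Term by term:
    ∫_0^π 9*x^4 dx = 9*π^5/5;  ∫_0^π -18*π*x^3 dx = -9*π^5/2;  ∫_0^π 9*π^2*x^2 dx = 3*π^5.
  Sum: 9*π^5/5 − 9*π^5/2 + 3*π^5 = 3*π^5/10.
  ∫_0^π (u')² dx = ∫_0^π (36*x^2 - 36*π*x + 9*π^2) dx. Term by term:
    ∫_0^π 36*x^2 dx = 12*π^3;  ∫_0^π -36*π*x dx = -18*π^3;  ∫_0^π 9*π^2 dx = 9*π^3.
  Sum: 12*π^3 − 18*π^3 + 9*π^3 = 3*π^3.
∫_0^π u² dx = 3*π^5/10, so ||u||_L² = sqrt(30)*π^(5/2)/10.
∫_0^π (u')² dx = 3*π^3, so ||u'||_L² = sqrt(3)*π^(3/2).
Ratio ||u||_L² / ||u'||_L² = sqrt(10)*π/10.
Sharp Poincaré constant on H^1_0(0, π) is C_P = L/π = 1, achieved by sin(x).
A polynomial bump cannot attain the sharp Poincaré constant (only the first sine eigenfunction does), so the ratio is strictly less than C_P, consistent with ||u||_L² ≤ C_P ||u'||_L².


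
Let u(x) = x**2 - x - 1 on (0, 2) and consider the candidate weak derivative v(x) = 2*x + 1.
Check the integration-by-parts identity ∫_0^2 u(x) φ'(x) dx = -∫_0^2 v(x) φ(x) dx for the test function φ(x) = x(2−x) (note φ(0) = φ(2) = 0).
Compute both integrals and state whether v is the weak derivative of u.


LHS = -4/3, RHS = -4. No, v is not the weak derivative of u.

u(x) = x**2 - x - 1, classical derivative u'(x) = 2*x - 1.
φ(x) = x(2−x), so φ'(x) = 2 - 2*x.
Note φ(0) = φ(2) = 0, so the boundary term u·φ vanishes.
LHS = ∫_0^2 u(x) φ'(x) dx = ∫_0^2 (-2*x^3 + 4*x^2 - 2) dx. Term by term:
  ∫_0^2 -2*x^3 dx = -8;  ∫_0^2 4*x^2 dx = 32/3;  ∫_0^2 -2 dx = -4.
Sum: -8 + 32/3 − 4 = -4/3.
So LHS = -4/3.
∫_0^2 v(x) φ(x) dx = ∫_0^2 (-2*x^3 + 3*x^2 + 2*x) dx. Term by term:
  ∫_0^2 -2*x^3 dx = -8;  ∫_0^2 3*x^2 dx = 8;  ∫_0^2 2*x dx = 4.
Sum: -8 + 8 + 4 = 4.
So RHS = -∫_0^2 v(x) φ(x) dx = -4.
LHS − RHS = 8/3 ≠ 0, so the identity fails.
(For a valid weak derivative the identity must hold for EVERY test function, in particular this one. The failure shows v is NOT the weak derivative of u.)
Correct weak derivative would be u'(x) = 2*x - 1.


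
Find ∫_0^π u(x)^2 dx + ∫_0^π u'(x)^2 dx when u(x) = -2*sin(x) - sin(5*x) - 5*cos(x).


||u||_{H^1(0,π)}^2 = 42*π

u'(x) = 5*sin(x) - 2*cos(x) - 5*cos(5*x).
Expand u² and (u')² and integrate term by term on (0, π), using: for integers n ≥ 1, ∫_0^π sin²(nx) dx = ∫_0^π cos²(nx) dx = π/2; for n ≠ n', ∫_0^π sin(nx)sin(n'x) dx = ∫_0^π cos(nx)cos(n'x) dx = 0; and by product-to-sum, ∫_0^π sin(nx)cos(n'x) dx = ½∫_0^π [sin((n+n')x) + sin((n−n')x)] dx, which is 0 when n+n' is even and 2n/(n²−n'²) when n+n' is odd (it need not vanish on (0, π)).
  u² squared terms: (-1)²·∫sin(5x)² dx = 1·π/2 = π/2;  (-5)²·∫cos(x)² dx = 25·π/2 = 25*π/2;  (-2)²·∫sin(x)² dx = 4·π/2 = 2*π.
  u² cross terms: 2·(-1)·(-5)·∫sin(5x)·cos(x) dx = 10·(0) = 0;  2·(-1)·(-2)·∫sin(5x)·sin(x) dx = 4·(0) = 0;  2·(-5)·(-2)·∫cos(x)·sin(x) dx = 20·(0) = 0.
  So ∫_0^π u² dx = π/2 + 25*π/2 + 2*π + 0 + 0 + 0 = 15*π.
  (u')² squared terms: (-5)²·∫cos(5x)² dx = 25·π/2 = 25*π/2;  (-2)²·∫cos(x)² dx = 4·π/2 = 2*π;  (5)²·∫sin(x)² dx = 25·π/2 = 25*π/2.
  (u')² cross terms: 2·(-5)·(-2)·∫cos(5x)·cos(x) dx = 20·(0) = 0;  2·(-5)·(5)·∫cos(5x)·sin(x) dx = -50·(0) = 0;  2·(-2)·(5)·∫cos(x)·sin(x) dx = -20·(0) = 0.
  So ∫_0^π (u')² dx = 25*π/2 + 2*π + 25*π/2 + 0 + 0 + 0 = 27*π.
||u||_{H^1}^2 = (15*π) + (27*π) = 42*π.


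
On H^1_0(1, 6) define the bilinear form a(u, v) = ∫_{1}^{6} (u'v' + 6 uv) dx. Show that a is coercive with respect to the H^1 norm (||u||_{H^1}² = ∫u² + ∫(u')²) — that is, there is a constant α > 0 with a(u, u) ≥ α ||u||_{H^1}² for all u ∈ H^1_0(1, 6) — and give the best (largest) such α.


α = 1

Coercivity of a(·,·) on H^1_0(1, 6) means a(u, u) ≥ α ||u||_{H^1}² for every u ∈ H^1_0.
The interval has length L = 5, and Poincaré/coercivity depend only on L. Here a(u, u) = ∫(u')² + (6)·∫u².
Here c = 6 ≥ 1, so a(u,u) = ∫(u')² + c∫u² ≥ ∫(u')² + ∫u² = ||u||_{H^1}², i.e. α = 1 works. No larger α is possible: a(u,u) ≥ α||u||_{H^1}² means (1−α)∫(u')² ≥ (α−c)∫u², and for the modes u_n = sin(nπ(x−x₀)/L) (x₀ the left endpoint) one has ∫u_n²/∫(u_n')² = (L/(nπ))² → 0, so a(u_n,u_n)/||u_n||_{H^1}² → 1. Hence the optimal constant is α = 1.
Therefore α = 1.


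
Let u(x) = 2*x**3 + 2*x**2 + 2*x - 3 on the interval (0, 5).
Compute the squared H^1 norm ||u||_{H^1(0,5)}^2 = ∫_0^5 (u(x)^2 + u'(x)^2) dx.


||u||_{H^1}^2 = 2179790/21

The H^1 norm (squared) on an interval (0, L) is
  ||u||_{H^1}^2 = ∫_0^L u(x)^2 dx + ∫_0^L u'(x)^2 dx.
Compute u'(x) = 6*x**2 + 4*x + 2.
Then u(x)^2 = 4*x**6 + 8*x**5 + 12*x**4 - 4*x**3 - 8*x**2 - 12*x + 9 and u'(x)^2 = 36*x**4 + 48*x**3 + 40*x**2 + 16*x + 4.
Integrate each monomial from 0 to 5 using ∫_0^5 c·x^n dx = c·5^(n+1)/(n+1):
  ∫_0^5 u(x)^2 dx = ∫_0^5 (4*x^6 + 8*x^5 + 12*x^4 - 4*x^3 - 8*x^2 - 12*x + 9) dx. Term by term:
    ∫_0^5 4*x^6 dx = 312500/7;  ∫_0^5 8*x^5 dx = 62500/3;  ∫_0^5 12*x^4 dx = 7500;
    ∫_0^5 -4*x^3 dx = -625;  ∫_0^5 -8*x^2 dx = -1000/3;  ∫_0^5 -12*x dx = -150;
    ∫_0^5 9 dx = 45.
  Sum: 312500/7 + 62500/3 + 7500 − 625 − 1000/3 − 150 + 45 = 503390/7.
  ∫_0^5 u'(x)^2 dx = ∫_0^5 (36*x^4 + 48*x^3 + 40*x^2 + 16*x + 4) dx. Term by term:
    ∫_0^5 36*x^4 dx = 22500;  ∫_0^5 48*x^3 dx = 7500;  ∫_0^5 40*x^2 dx = 5000/3;
    ∫_0^5 16*x dx = 200;  ∫_0^5 4 dx = 20.
  Sum: 22500 + 7500 + 5000/3 + 200 + 20 = 95660/3.
Adding: ||u||_{H^1}^2 = 503390/7 + 95660/3 = 2179790/21.


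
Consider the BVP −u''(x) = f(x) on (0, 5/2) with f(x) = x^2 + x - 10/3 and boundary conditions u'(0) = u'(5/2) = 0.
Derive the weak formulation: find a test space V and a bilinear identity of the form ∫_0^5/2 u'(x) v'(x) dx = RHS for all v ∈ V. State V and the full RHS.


V = H^1(0, 5/2) (no boundary constraint on v; u is determined up to an additive constant); weak form: ∫_0^5/2 u'v' dx = ∫_0^5/2 (x^2 + x - 10/3) v dx for all v ∈ V.

Multiply both sides by a test function v and integrate from 0 to 5/2:
  ∫_0^5/2 −u''(x) v(x) dx = ∫_0^5/2 f(x) v(x) dx.
Integrate the LHS by parts once:
  ∫_0^5/2 −u'' v dx = −[u'(x) v(x)]_0^5/2 + ∫_0^5/2 u'(x) v'(x) dx.
Thus ∫_0^5/2 u'(x) v'(x) dx = ∫_0^5/2 f(x) v(x) dx + [u'(x) v(x)]_0^5/2.
Choose V so that boundary terms are either known or forced to vanish.
u has homogeneous Neumann: u'(0) = u'(5/2) = 0. So [u' v]_0^5/2 = 0·v(5/2) − 0·v(0) = 0 for any v; take V = H^1(0, 5/2).
Weak formulation: find u (satisfying any essential BC) such that ∫_0^5/2 u'(x) v'(x) dx = ∫_0^5/2 f v dx for all v ∈ V (homogeneous Neumann, so boundary terms vanish).
Substituting f(x) = x^2 + x - 10/3, the right-hand side is ∫_0^5/2 (x^2 + x - 10/3) v dx.
Compatibility check (pure Neumann): taking v ≡ 1 ∈ V gives 0 = ∫_0^5/2 f dx + (0) − (0), i.e. ∫_0^5/2 f dx must equal u'(0) − u'(5/2) = 0. Indeed ∫_0^5/2 (x^2 + x - 10/3) dx = 0, so the data are compatible. The solution is then unique only up to an additive constant (fix it e.g. by requiring ∫_0^5/2 u dx = 0).


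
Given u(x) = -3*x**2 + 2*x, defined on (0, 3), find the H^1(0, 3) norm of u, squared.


||u||_{H^1}^2 = 2292/5

The H^1 norm (squared) on an interval (0, L) is
  ||u||_{H^1}^2 = ∫_0^L u(x)^2 dx + ∫_0^L u'(x)^2 dx.
Compute u'(x) = 2 - 6*x.
Then u(x)^2 = 9*x**4 - 12*x**3 + 4*x**2 and u'(x)^2 = 36*x**2 - 24*x + 4.
Integrate each monomial from 0 to 3 using ∫_0^3 c·x^n dx = c·3^(n+1)/(n+1):
  ∫_0^3 u(x)^2 dx = ∫_0^3 (9*x^4 - 12*x^3 + 4*x^2) dx. Term by term:
    ∫_0^3 9*x^4 dx = 2187/5;  ∫_0^3 -12*x^3 dx = -243;  ∫_0^3 4*x^2 dx = 36.
  Sum: 2187/5 − 243 + 36 = 1152/5.
  ∫_0^3 u'(x)^2 dx = ∫_0^3 (36*x^2 - 24*x + 4) dx. Term by term:
    ∫_0^3 36*x^2 dx = 324;  ∫_0^3 -24*x dx = -108;  ∫_0^3 4 dx = 12.
  Sum: 324 − 108 + 12 = 228.
Adding: ||u||_{H^1}^2 = 1152/5 + 228 = 2292/5.


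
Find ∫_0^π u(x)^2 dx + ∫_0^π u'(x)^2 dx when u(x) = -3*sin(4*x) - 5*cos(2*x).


||u||_{H^1(0,π)}^2 = 139*π

u'(x) = 10*sin(2*x) - 12*cos(4*x).
Expand u² and (u')² and integrate term by term on (0, π), using: for integers n ≥ 1, ∫_0^π sin²(nx) dx = ∫_0^π cos²(nx) dx = π/2; for n ≠ n', ∫_0^π sin(nx)sin(n'x) dx = ∫_0^π cos(nx)cos(n'x) dx = 0; and by product-to-sum, ∫_0^π sin(nx)cos(n'x) dx = ½∫_0^π [sin((n+n')x) + sin((n−n')x)] dx, which is 0 when n+n' is even and 2n/(n²−n'²) when n+n' is odd (it need not vanish on (0, π)).
  u² squared terms: (-5)²·∫cos(2x)² dx = 25·π/2 = 25*π/2;  (-3)²·∫sin(4x)² dx = 9·π/2 = 9*π/2.
  u² cross terms: 2·(-5)·(-3)·∫cos(2x)·sin(4x) dx = 30·(0) = 0.
  So ∫_0^π u² dx = 25*π/2 + 9*π/2 + 0 = 17*π.
  (u')² squared terms: (-12)²·∫cos(4x)² dx = 144·π/2 = 72*π;  (10)²·∫sin(2x)² dx = 100·π/2 = 50*π.
  (u')² cross terms: 2·(-12)·(10)·∫cos(4x)·sin(2x) dx = -240·(0) = 0.
  So ∫_0^π (u')² dx = 72*π + 50*π + 0 = 122*π.
||u||_{H^1}^2 = (17*π) + (122*π) = 139*π.


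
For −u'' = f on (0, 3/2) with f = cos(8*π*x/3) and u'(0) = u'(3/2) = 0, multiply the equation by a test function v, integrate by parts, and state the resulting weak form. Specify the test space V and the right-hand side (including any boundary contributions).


V = H^1(0, 3/2) (no boundary constraint on v; u is determined up to an additive constant); weak form: ∫_0^3/2 u'v' dx = ∫_0^3/2 (cos(8*π*x/3)) v dx for all v ∈ V.

Multiply both sides by a test function v and integrate from 0 to 3/2:
  ∫_0^3/2 −u''(x) v(x) dx = ∫_0^3/2 f(x) v(x) dx.
Integrate the LHS by parts once:
  ∫_0^3/2 −u'' v dx = −[u'(x) v(x)]_0^3/2 + ∫_0^3/2 u'(x) v'(x) dx.
Thus ∫_0^3/2 u'(x) v'(x) dx = ∫_0^3/2 f(x) v(x) dx + [u'(x) v(x)]_0^3/2.
Choose V so that boundary terms are either known or forced to vanish.
u has homogeneous Neumann: u'(0) = u'(3/2) = 0. So [u' v]_0^3/2 = 0·v(3/2) − 0·v(0) = 0 for any v; take V = H^1(0, 3/2).
Weak formulation: find u (satisfying any essential BC) such that ∫_0^3/2 u'(x) v'(x) dx = ∫_0^3/2 f v dx for all v ∈ V (homogeneous Neumann, so boundary terms vanish).
Substituting f(x) = cos(8*π*x/3), the right-hand side is ∫_0^3/2 (cos(8*π*x/3)) v dx.
Compatibility check (pure Neumann): taking v ≡ 1 ∈ V gives 0 = ∫_0^3/2 f dx + (0) − (0), i.e. ∫_0^3/2 f dx must equal u'(0) − u'(3/2) = 0. Indeed ∫_0^3/2 (cos(8*π*x/3)) dx = 0, so the data are compatible. The solution is then unique only up to an additive constant (fix it e.g. by requiring ∫_0^3/2 u dx = 0).


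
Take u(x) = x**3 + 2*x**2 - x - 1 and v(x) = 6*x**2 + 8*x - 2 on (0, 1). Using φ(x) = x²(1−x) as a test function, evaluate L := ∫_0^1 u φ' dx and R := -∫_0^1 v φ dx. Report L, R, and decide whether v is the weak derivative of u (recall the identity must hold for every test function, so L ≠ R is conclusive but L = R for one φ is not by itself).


LHS = -13/60, RHS = -13/30. No, v is not the weak derivative of u.

u(x) = x**3 + 2*x**2 - x - 1, classical derivative u'(x) = 3*x**2 + 4*x - 1.
φ(x) = x²(1−x), so φ'(x) = x*(2 - 3*x).
Note φ(0) = φ(1) = 0, so the boundary term u·φ vanishes.
LHS = ∫_0^1 u(x) φ'(x) dx = ∫_0^1 (-3*x^5 - 4*x^4 + 7*x^3 + x^2 - 2*x) dx. Term by term:
  ∫_0^1 -3*x^5 dx = -1/2;  ∫_0^1 -4*x^4 dx = -4/5;  ∫_0^1 7*x^3 dx = 7/4;
  ∫_0^1 x^2 dx = 1/3;  ∫_0^1 -2*x dx = -1.
Sum: -1/2 − 4/5 + 7/4 + 1/3 − 1 = -13/60.
So LHS = -13/60.
∫_0^1 v(x) φ(x) dx = ∫_0^1 (-6*x^5 - 2*x^4 + 10*x^3 - 2*x^2) dx. Term by term:
  ∫_0^1 -6*x^5 dx = -1;  ∫_0^1 -2*x^4 dx = -2/5;  ∫_0^1 10*x^3 dx = 5/2;
  ∫_0^1 -2*x^2 dx = -2/3.
Sum: -1 − 2/5 + 5/2 − 2/3 = 13/30.
So RHS = -∫_0^1 v(x) φ(x) dx = -13/30.
LHS − RHS = 13/60 ≠ 0, so the identity fails.
(For a valid weak derivative the identity must hold for EVERY test function, in particular this one. The failure shows v is NOT the weak derivative of u.)
Correct weak derivative would be u'(x) = 3*x**2 + 4*x - 1.


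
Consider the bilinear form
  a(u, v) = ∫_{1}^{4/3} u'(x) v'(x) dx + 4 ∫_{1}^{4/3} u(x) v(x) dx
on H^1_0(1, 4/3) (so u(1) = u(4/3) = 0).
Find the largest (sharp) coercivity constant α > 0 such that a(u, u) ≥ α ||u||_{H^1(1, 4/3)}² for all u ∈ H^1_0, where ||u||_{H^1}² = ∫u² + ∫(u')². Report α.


α = 1

Coercivity of a(·,·) on H^1_0(1, 4/3) means a(u, u) ≥ α ||u||_{H^1}² for every u ∈ H^1_0.
The interval has length L = 1/3, and Poincaré/coercivity depend only on L. Here a(u, u) = ∫(u')² + (4)·∫u².
Here c = 4 ≥ 1, so a(u,u) = ∫(u')² + c∫u² ≥ ∫(u')² + ∫u² = ||u||_{H^1}², i.e. α = 1 works. No larger α is possible: a(u,u) ≥ α||u||_{H^1}² means (1−α)∫(u')² ≥ (α−c)∫u², and for the modes u_n = sin(nπ(x−x₀)/L) (x₀ the left endpoint) one has ∫u_n²/∫(u_n')² = (L/(nπ))² → 0, so a(u_n,u_n)/||u_n||_{H^1}² → 1. Hence the optimal constant is α = 1.
Therefore α = 1.


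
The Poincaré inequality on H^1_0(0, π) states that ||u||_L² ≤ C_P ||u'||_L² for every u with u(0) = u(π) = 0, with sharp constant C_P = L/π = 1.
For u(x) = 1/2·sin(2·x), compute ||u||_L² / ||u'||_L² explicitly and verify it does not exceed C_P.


||u||_L² / ||u'||_L² = 1/2 < C_P = 1.

u(x) = 1/2·sin(2·x), so u'(x) = cos(2*x).
Writing u(x) = A·sin(kπx/L) with A = 1/2 and k = 2, use ∫_0^L sin²(kπx/L) dx = L/2 and ∫_0^L cos²(kπx/L) dx = L/2.
u² = 1/4·sin²(2·x) and (u')² = 1·cos²(2·x), and each of sin², cos² integrates to L/2 = π/2 over (0, π).
∫_0^π u² dx = π/8, so ||u||_L² = sqrt(2)*sqrt(π)/4.
∫_0^π (u')² dx = π/2, so ||u'||_L² = sqrt(2)*sqrt(π)/2.
Ratio ||u||_L² / ||u'||_L² = 1/2.
Sharp Poincaré constant on H^1_0(0, π) is C_P = L/π = 1, achieved by sin(x).
This is the k = 2 harmonic; the ratio L/(kπ) is strictly less than C_P = L/π, consistent with the sharp inequality ||u||_L² ≤ C_P ||u'||_L².


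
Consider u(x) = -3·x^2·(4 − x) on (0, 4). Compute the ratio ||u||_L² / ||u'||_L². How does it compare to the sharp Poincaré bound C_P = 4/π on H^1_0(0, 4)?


||u||_L² / ||u'||_L² = 2*sqrt(14)/7 < C_P = 4/π.

u(x) = -3·x^2·(4 − x), so u'(x) = 3*x*(3*x - 8).
u(x) = -3·x^2·(4 − x) vanishes at x = 0 and x = 4, so u ∈ H^1_0(0, 4). Differentiate via the product rule and integrate the resulting polynomials term by term.
  ∫_0^4 u² dx = ∫_0^4 (9*x^6 - 72*x^5 + 144*x^4) dx. Term by term:
    ∫_0^4 9*x^6 dx = 147456/7;  ∫_0^4 -72*x^5 dx = -49152;  ∫_0^4 144*x^4 dx = 147456/5.
  Sum: 147456/7 − 49152 + 147456/5 = 49152/35.
  ∫_0^4 (u')² dx = ∫_0^4 (81*x^4 - 432*x^3 + 576*x^2) dx. Term by term:
    ∫_0^4 81*x^4 dx = 82944/5;  ∫_0^4 -432*x^3 dx = -27648;  ∫_0^4 576*x^2 dx = 12288.
  Sum: 82944/5 − 27648 + 12288 = 6144/5.
∫_0^4 u² dx = 49152/35, so ||u||_L² = 128*sqrt(105)/35.
∫_0^4 (u')² dx = 6144/5, so ||u'||_L² = 32*sqrt(30)/5.
Ratio ||u||_L² / ||u'||_L² = 2*sqrt(14)/7.
Sharp Poincaré constant on H^1_0(0, 4) is C_P = L/π = 4/π, achieved by sin(π/4·x).
A polynomial bump cannot attain the sharp Poincaré constant (only the first sine eigenfunction does), so the ratio is strictly less than C_P, consistent with ||u||_L² ≤ C_P ||u'||_L².


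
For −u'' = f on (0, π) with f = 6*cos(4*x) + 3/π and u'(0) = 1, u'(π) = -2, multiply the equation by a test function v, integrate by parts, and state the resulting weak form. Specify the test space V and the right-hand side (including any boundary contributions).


V = H^1(0, π) (v unrestricted at boundary; u is determined up to an additive constant); weak form: ∫_0^π u'v' dx = ∫_0^π (6*cos(4*x) + 3/π) v dx − 2·v(π) − v(0) for all v ∈ V.

Multiply both sides by a test function v and integrate from 0 to π:
  ∫_0^π −u''(x) v(x) dx = ∫_0^π f(x) v(x) dx.
Integrate the LHS by parts once:
  ∫_0^π −u'' v dx = −[u'(x) v(x)]_0^π + ∫_0^π u'(x) v'(x) dx.
Thus ∫_0^π u'(x) v'(x) dx = ∫_0^π f(x) v(x) dx + [u'(x) v(x)]_0^π.
Choose V so that boundary terms are either known or forced to vanish.
u has inhomogeneous Neumann u'(0) = 1, u'(π) = -2. [u' v]_0^π = (-2)·v(π) − (1)·v(0) = − 2·v(π) − v(0). Take V = H^1(0, π); boundary term becomes part of RHS.
Weak formulation: find u (satisfying any essential BC) such that ∫_0^π u'(x) v'(x) dx = ∫_0^π f v dx − 2·v(π) − v(0) for all v ∈ V (Neumann data are natural BCs: they enter the RHS as boundary terms).
Substituting f(x) = 6*cos(4*x) + 3/π, the right-hand side is ∫_0^π (6*cos(4*x) + 3/π) v dx − 2·v(π) − v(0).
Compatibility check (pure Neumann): taking v ≡ 1 ∈ V gives 0 = ∫_0^π f dx + (-2) − (1), i.e. ∫_0^π f dx must equal u'(0) − u'(π) = 3. Indeed ∫_0^π (6*cos(4*x) + 3/π) dx = 3, so the data are compatible. The solution is then unique only up to an additive constant (fix it e.g. by requiring ∫_0^π u dx = 0).


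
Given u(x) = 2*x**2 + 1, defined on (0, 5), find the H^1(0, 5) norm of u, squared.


||u||_{H^1}^2 = 10015/3

The H^1 norm (squared) on an interval (0, L) is
  ||u||_{H^1}^2 = ∫_0^L u(x)^2 dx + ∫_0^L u'(x)^2 dx.
Compute u'(x) = 4*x.
Then u(x)^2 = 4*x**4 + 4*x**2 + 1 and u'(x)^2 = 16*x**2.
Integrate each monomial from 0 to 5 using ∫_0^5 c·x^n dx = c·5^(n+1)/(n+1):
  ∫_0^5 u(x)^2 dx = ∫_0^5 (4*x^4 + 4*x^2 + 1) dx. Term by term:
    ∫_0^5 4*x^4 dx = 2500;  ∫_0^5 4*x^2 dx = 500/3;  ∫_0^5 1 dx = 5.
  Sum: 2500 + 500/3 + 5 = 8015/3.
  ∫_0^5 u'(x)^2 dx = ∫_0^5 (16*x^2) dx. Term by term:
    ∫_0^5 16*x^2 dx = 2000/3.
Adding: ||u||_{H^1}^2 = 8015/3 + 2000/3 = 10015/3.


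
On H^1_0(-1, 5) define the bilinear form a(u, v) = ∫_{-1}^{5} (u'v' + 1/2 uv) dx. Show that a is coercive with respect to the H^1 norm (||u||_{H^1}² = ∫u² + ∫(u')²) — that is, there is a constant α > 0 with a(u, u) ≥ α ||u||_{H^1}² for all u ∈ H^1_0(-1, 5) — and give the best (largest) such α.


α = (π^2 + 18)/(π^2 + 36)

Coercivity of a(·,·) on H^1_0(-1, 5) means a(u, u) ≥ α ||u||_{H^1}² for every u ∈ H^1_0.
The interval has length L = 6, and Poincaré/coercivity depend only on L. Here a(u, u) = ∫(u')² + (1/2)·∫u².
Here 0 < c = 1/2 < 1. The condition a(u,u) ≥ α||u||_{H^1}² reads (1−α)∫(u')² ≥ (α−c)∫u². Any admissible α is ≤ 1 (rapidly oscillating u have ∫u²/∫(u')² → 0), and α = 1 would force 0 ≥ (1−c)∫u², impossible since c < 1; so 1−α > 0. By the sharp Poincaré inequality on H^1_0 of an interval of length L, ∫(u')² ≥ (π/L)²∫u² with equality for the first sine mode sin(π(x−x₀)/L) (x₀ the left endpoint), so the inequality holds for all u iff (1−α)(π/L)² ≥ α − c, i.e. α ≤ ((π/L)² + c)/((π/L)² + 1) = (1 + c(L/π)²)/(1 + (L/π)²). With (π/L)² = π^2/36 and c = 1/2, the largest admissible constant is α = ((π/L)² + c)/((π/L)² + 1).
Simplifying, α = (π^2 + 18)/(π^2 + 36).


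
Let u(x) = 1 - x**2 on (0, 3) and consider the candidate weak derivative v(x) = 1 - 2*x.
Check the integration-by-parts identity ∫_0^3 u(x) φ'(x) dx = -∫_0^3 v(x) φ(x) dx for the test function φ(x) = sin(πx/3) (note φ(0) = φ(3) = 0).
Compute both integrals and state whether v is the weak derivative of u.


LHS = 18/π, RHS = 12/π. No, v is not the weak derivative of u.

u(x) = 1 - x**2, classical derivative u'(x) = -2*x.
φ(x) = sin(πx/3), so φ'(x) = π*cos(π*x/3)/3.
Note φ(0) = φ(3) = 0, so the boundary term u·φ vanishes.
LHS = ∫_0^3 u(x) φ'(x) dx = ∫_0^3 (-π*x^2*cos(π*x/3)/3 + π*cos(π*x/3)/3) dx. Term by term:
  ∫_0^3 π*cos(π*x/3)/3 dx = 0;  ∫_0^3 -π*x^2*cos(π*x/3)/3 dx = 18/π.
Sum: 0 + 18/π = 18/π.
So LHS = 18/π.
∫_0^3 v(x) φ(x) dx = ∫_0^3 (-2*x*sin(π*x/3) + sin(π*x/3)) dx. Term by term:
  ∫_0^3 -2*x*sin(π*x/3) dx = -18/π;  ∫_0^3 sin(π*x/3) dx = 6/π.
Sum: -18/π + 6/π = -12/π.
So RHS = -∫_0^3 v(x) φ(x) dx = 12/π.
LHS − RHS = 6/π ≠ 0, so the identity fails.
(For a valid weak derivative the identity must hold for EVERY test function, in particular this one. The failure shows v is NOT the weak derivative of u.)
Correct weak derivative would be u'(x) = -2*x.


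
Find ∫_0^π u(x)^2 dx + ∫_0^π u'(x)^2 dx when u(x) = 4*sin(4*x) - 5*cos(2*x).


||u||_{H^1(0,π)}^2 = 397*π/2

u'(x) = 10*sin(2*x) + 16*cos(4*x).
Expand u² and (u')² and integrate term by term on (0, π), using: for integers n ≥ 1, ∫_0^π sin²(nx) dx = ∫_0^π cos²(nx) dx = π/2; for n ≠ n', ∫_0^π sin(nx)sin(n'x) dx = ∫_0^π cos(nx)cos(n'x) dx = 0; and by product-to-sum, ∫_0^π sin(nx)cos(n'x) dx = ½∫_0^π [sin((n+n')x) + sin((n−n')x)] dx, which is 0 when n+n' is even and 2n/(n²−n'²) when n+n' is odd (it need not vanish on (0, π)).
  u² squared terms: (-5)²·∫cos(2x)² dx = 25·π/2 = 25*π/2;  (4)²·∫sin(4x)² dx = 16·π/2 = 8*π.
  u² cross terms: 2·(-5)·(4)·∫cos(2x)·sin(4x) dx = -40·(0) = 0.
  So ∫_0^π u² dx = 25*π/2 + 8*π + 0 = 41*π/2.
  (u')² squared terms: (10)²·∫sin(2x)² dx = 100·π/2 = 50*π;  (16)²·∫cos(4x)² dx = 256·π/2 = 128*π.
  (u')² cross terms: 2·(10)·(16)·∫sin(2x)·cos(4x) dx = 320·(0) = 0.
  So ∫_0^π (u')² dx = 50*π + 128*π + 0 = 178*π.
||u||_{H^1}^2 = (41*π/2) + (178*π) = 397*π/2.


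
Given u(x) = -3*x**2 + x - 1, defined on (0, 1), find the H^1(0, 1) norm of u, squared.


||u||_{H^1}^2 = 289/30

The H^1 norm (squared) on an interval (0, L) is
  ||u||_{H^1}^2 = ∫_0^L u(x)^2 dx + ∫_0^L u'(x)^2 dx.
Compute u'(x) = 1 - 6*x.
Then u(x)^2 = 9*x**4 - 6*x**3 + 7*x**2 - 2*x + 1 and u'(x)^2 = 36*x**2 - 12*x + 1.
Integrate each monomial from 0 to 1 using ∫_0^1 c·x^n dx = c·1^(n+1)/(n+1):
  ∫_0^1 u(x)^2 dx = ∫_0^1 (9*x^4 - 6*x^3 + 7*x^2 - 2*x + 1) dx. Term by term:
    ∫_0^1 9*x^4 dx = 9/5;  ∫_0^1 -6*x^3 dx = -3/2;  ∫_0^1 7*x^2 dx = 7/3;
    ∫_0^1 -2*x dx = -1;  ∫_0^1 1 dx = 1.
  Sum: 9/5 − 3/2 + 7/3 − 1 + 1 = 79/30.
  ∫_0^1 u'(x)^2 dx = ∫_0^1 (36*x^2 - 12*x + 1) dx. Term by term:
    ∫_0^1 36*x^2 dx = 12;  ∫_0^1 -12*x dx = -6;  ∫_0^1 1 dx = 1.
  Sum: 12 − 6 + 1 = 7.
Adding: ||u||_{H^1}^2 = 79/30 + 7 = 289/30.


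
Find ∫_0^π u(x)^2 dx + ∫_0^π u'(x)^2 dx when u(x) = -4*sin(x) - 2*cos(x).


||u||_{H^1(0,π)}^2 = 20*π

u'(x) = 2*sin(x) - 4*cos(x).
Expand u² and (u')² and integrate term by term on (0, π), using: for integers n ≥ 1, ∫_0^π sin²(nx) dx = ∫_0^π cos²(nx) dx = π/2; for n ≠ n', ∫_0^π sin(nx)sin(n'x) dx = ∫_0^π cos(nx)cos(n'x) dx = 0; and by product-to-sum, ∫_0^π sin(nx)cos(n'x) dx = ½∫_0^π [sin((n+n')x) + sin((n−n')x)] dx, which is 0 when n+n' is even and 2n/(n²−n'²) when n+n' is odd (it need not vanish on (0, π)).
  u² squared terms: (-4)²·∫sin(x)² dx = 16·π/2 = 8*π;  (-2)²·∫cos(x)² dx = 4·π/2 = 2*π.
  u² cross terms: 2·(-4)·(-2)·∫sin(x)·cos(x) dx = 16·(0) = 0.
  So ∫_0^π u² dx = 8*π + 2*π + 0 = 10*π.
  (u')² squared terms: (-4)²·∫cos(x)² dx = 16·π/2 = 8*π;  (2)²·∫sin(x)² dx = 4·π/2 = 2*π.
  (u')² cross terms: 2·(-4)·(2)·∫cos(x)·sin(x) dx = -16·(0) = 0.
  So ∫_0^π (u')² dx = 8*π + 2*π + 0 = 10*π.
||u||_{H^1}^2 = (10*π) + (10*π) = 20*π.


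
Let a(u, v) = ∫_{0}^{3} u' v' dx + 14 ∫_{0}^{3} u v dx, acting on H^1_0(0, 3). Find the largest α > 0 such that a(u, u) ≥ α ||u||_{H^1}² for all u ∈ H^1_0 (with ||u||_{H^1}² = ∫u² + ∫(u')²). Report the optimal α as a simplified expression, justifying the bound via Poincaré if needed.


α = 1

Coercivity of a(·,·) on H^1_0(0, 3) means a(u, u) ≥ α ||u||_{H^1}² for every u ∈ H^1_0.
The interval has length L = 3, and Poincaré/coercivity depend only on L. Here a(u, u) = ∫(u')² + (14)·∫u².
Here c = 14 ≥ 1, so a(u,u) = ∫(u')² + c∫u² ≥ ∫(u')² + ∫u² = ||u||_{H^1}², i.e. α = 1 works. No larger α is possible: a(u,u) ≥ α||u||_{H^1}² means (1−α)∫(u')² ≥ (α−c)∫u², and for the modes u_n = sin(nπ(x−x₀)/L) (x₀ the left endpoint) one has ∫u_n²/∫(u_n')² = (L/(nπ))² → 0, so a(u_n,u_n)/||u_n||_{H^1}² → 1. Hence the optimal constant is α = 1.
Therefore α = 1.


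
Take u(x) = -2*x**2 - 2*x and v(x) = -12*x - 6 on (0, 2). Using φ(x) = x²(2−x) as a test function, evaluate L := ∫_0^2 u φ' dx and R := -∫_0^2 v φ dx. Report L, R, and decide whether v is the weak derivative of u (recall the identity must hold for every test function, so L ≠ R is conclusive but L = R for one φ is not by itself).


LHS = 136/15, RHS = 136/5. No, v is not the weak derivative of u.

u(x) = -2*x**2 - 2*x, classical derivative u'(x) = -4*x - 2.
φ(x) = x²(2−x), so φ'(x) = x*(4 - 3*x).
Note φ(0) = φ(2) = 0, so the boundary term u·φ vanishes.
LHS = ∫_0^2 u(x) φ'(x) dx = ∫_0^2 (6*x^4 - 2*x^3 - 8*x^2) dx. Term by term:
  ∫_0^2 6*x^4 dx = 192/5;  ∫_0^2 -2*x^3 dx = -8;  ∫_0^2 -8*x^2 dx = -64/3.
Sum: 192/5 − 8 − 64/3 = 136/15.
So LHS = 136/15.
∫_0^2 v(x) φ(x) dx = ∫_0^2 (12*x^4 - 18*x^3 - 12*x^2) dx. Term by term:
  ∫_0^2 12*x^4 dx = 384/5;  ∫_0^2 -18*x^3 dx = -72;  ∫_0^2 -12*x^2 dx = -32.
Sum: 384/5 − 72 − 32 = -136/5.
So RHS = -∫_0^2 v(x) φ(x) dx = 136/5.
LHS − RHS = -272/15 ≠ 0, so the identity fails.
(For a valid weak derivative the identity must hold for EVERY test function, in particular this one. The failure shows v is NOT the weak derivative of u.)
Correct weak derivative would be u'(x) = -4*x - 2.
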